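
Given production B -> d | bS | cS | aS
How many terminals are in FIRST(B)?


Production: B -> d | bS | cS | aS
Examining each alternative for leading terminals:
  B -> d : first terminal = 'd'
  B -> bS : first terminal = 'b'
  B -> cS : first terminal = 'c'
  B -> aS : first terminal = 'a'
FIRST(B) = {a, b, c, d}
Count: 4

4


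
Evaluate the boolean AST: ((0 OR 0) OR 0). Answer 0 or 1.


Step 1: Evaluate inner node
  0 OR 0 = 0
Step 2: Evaluate root node
  0 OR 0 = 0

0


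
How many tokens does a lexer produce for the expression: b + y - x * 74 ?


Scanning 'b + y - x * 74'
Token 1: 'b' -> identifier
Token 2: '+' -> operator
Token 3: 'y' -> identifier
Token 4: '-' -> operator
Token 5: 'x' -> identifier
Token 6: '*' -> operator
Token 7: '74' -> integer_literal
Total tokens: 7

7


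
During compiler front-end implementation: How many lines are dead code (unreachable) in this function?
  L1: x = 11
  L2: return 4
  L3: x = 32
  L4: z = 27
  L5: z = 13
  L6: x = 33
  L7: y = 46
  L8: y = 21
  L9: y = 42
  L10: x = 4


Analyzing control flow:
  L1: reachable (before return)
  L2: reachable (return statement)
  L3: DEAD (after return at L2)
  L4: DEAD (after return at L2)
  L5: DEAD (after return at L2)
  L6: DEAD (after return at L2)
  L7: DEAD (after return at L2)
  L8: DEAD (after return at L2)
  L9: DEAD (after return at L2)
  L10: DEAD (after return at L2)
Return at L2, total lines = 10
Dead lines: L3 through L10
Count: 8

8


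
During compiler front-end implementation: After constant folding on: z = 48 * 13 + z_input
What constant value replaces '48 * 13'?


Identifying constant sub-expression:
  Original: z = 48 * 13 + z_input
  48 and 13 are both compile-time constants
  Evaluating: 48 * 13 = 624
  After folding: z = 624 + z_input

624


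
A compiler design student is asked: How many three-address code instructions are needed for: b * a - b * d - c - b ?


Expression: b * a - b * d - c - b
Generating three-address code (respecting * over +/- precedence):
  Instruction 1: t1 = b * a
  Instruction 2: t2 = b * d
  Instruction 3: t3 = t1 - t2
  Instruction 4: t4 = t3 - c
  Instruction 5: t5 = t4 - b
Total instructions: 5

5


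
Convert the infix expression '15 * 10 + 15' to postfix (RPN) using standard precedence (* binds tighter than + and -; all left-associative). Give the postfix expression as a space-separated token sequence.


Applying the shunting-yard algorithm:
  Operand 15 -> output
  Push '*' onto operator stack -> op-stack: [*]
  Operand 10 -> output
  See '+' (prec 1); top '*' (prec 2) >= it -> pop '*' to output
  Push '+' onto operator stack -> op-stack: [+]
  Operand 15 -> output
  End of input: pop '+' to output
Postfix result: 15 10 * 15 +

15 10 * 15 +


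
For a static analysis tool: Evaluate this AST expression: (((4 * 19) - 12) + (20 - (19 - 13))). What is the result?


Expression: (((4 * 19) - 12) + (20 - (19 - 13)))
Evaluating step by step:
  4 * 19 = 76
  76 - 12 = 64
  19 - 13 = 6
  20 - 6 = 14
  64 + 14 = 78
Result: 78

78


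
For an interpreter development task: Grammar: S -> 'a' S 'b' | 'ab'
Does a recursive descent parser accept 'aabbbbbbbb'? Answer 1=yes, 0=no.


Grammar accepts strings of the form a^n b^n (n >= 1)
Word: 'aabbbbbbbb'
Counting: 2 a's and 8 b's
Check: 2 == 8? No
Mismatch: a-count != b-count
Rejected

0


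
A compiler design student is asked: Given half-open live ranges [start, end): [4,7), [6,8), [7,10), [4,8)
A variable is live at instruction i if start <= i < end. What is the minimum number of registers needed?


Live ranges:
  Var0: [4, 7)
  Var1: [6, 8)
  Var2: [7, 10)
  Var3: [4, 8)
Sweep-line events (position, delta, active):
  pos=4 start -> active=1
  pos=4 start -> active=2
  pos=6 start -> active=3
  pos=7 end -> active=2
  pos=7 start -> active=3
  pos=8 end -> active=2
  pos=8 end -> active=1
  pos=10 end -> active=0
Maximum simultaneous active: 3
Minimum registers needed: 3

3


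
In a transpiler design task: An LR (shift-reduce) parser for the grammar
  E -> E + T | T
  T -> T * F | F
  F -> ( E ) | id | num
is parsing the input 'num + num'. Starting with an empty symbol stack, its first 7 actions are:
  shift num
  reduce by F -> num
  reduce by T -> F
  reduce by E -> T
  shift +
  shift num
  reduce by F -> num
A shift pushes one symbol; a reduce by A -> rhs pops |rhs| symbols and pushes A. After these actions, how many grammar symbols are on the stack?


Tracking the symbol stack through each action:
  Action 1: shift 'num' : push -> stack = [num] (size 1)
  Action 2: reduce by F -> num : pop 1, push F -> stack = [F] (size 1)
  Action 3: reduce by T -> F : pop 1, push T -> stack = [T] (size 1)
  Action 4: reduce by E -> T : pop 1, push E -> stack = [E] (size 1)
  Action 5: shift '+' : push -> stack = [E, +] (size 2)
  Action 6: shift 'num' : push -> stack = [E, +, num] (size 3)
  Action 7: reduce by F -> num : pop 1, push F -> stack = [E, +, F] (size 3)
Final stack size: 3

3


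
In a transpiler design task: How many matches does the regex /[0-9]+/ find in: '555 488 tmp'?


Pattern: /[0-9]+/ (int literals)
Input: '555 488 tmp'
Scanning for matches:
  Match 1: '555'
  Match 2: '488'
Total matches: 2

2


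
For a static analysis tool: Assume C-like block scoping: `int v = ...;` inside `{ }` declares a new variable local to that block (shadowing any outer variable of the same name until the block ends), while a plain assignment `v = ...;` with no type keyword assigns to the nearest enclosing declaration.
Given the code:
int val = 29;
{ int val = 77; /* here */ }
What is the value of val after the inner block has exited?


Analyzing scoping rules:
Outer scope: declares val = 29
Inner block: 'int val = 77;' declares a NEW val that shadows the outer one
When the block exits the inner val goes out of scope; the outer val was never modified -> 29
Result: 29

29


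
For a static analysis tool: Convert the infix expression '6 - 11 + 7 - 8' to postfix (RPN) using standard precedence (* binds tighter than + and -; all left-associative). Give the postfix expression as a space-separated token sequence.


Applying the shunting-yard algorithm:
  Operand 6 -> output
  Push '-' onto operator stack -> op-stack: [-]
  Operand 11 -> output
  See '+' (prec 1); top '-' (prec 1) >= it -> pop '-' to output
  Push '+' onto operator stack -> op-stack: [+]
  Operand 7 -> output
  See '-' (prec 1); top '+' (prec 1) >= it -> pop '+' to output
  Push '-' onto operator stack -> op-stack: [-]
  Operand 8 -> output
  End of input: pop '-' to output
Postfix result: 6 11 - 7 + 8 -

6 11 - 7 + 8 -


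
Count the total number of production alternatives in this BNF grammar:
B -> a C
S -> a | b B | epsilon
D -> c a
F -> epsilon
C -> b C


Counting alternatives per rule:
  B: 1 alternative(s)
  S: 3 alternative(s)
  D: 1 alternative(s)
  F: 1 alternative(s)
  C: 1 alternative(s)
Sum: 1 + 3 + 1 + 1 + 1 = 7

7


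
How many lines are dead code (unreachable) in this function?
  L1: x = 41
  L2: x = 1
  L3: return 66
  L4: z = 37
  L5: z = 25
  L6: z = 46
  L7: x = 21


Analyzing control flow:
  L1: reachable (before return)
  L2: reachable (before return)
  L3: reachable (return statement)
  L4: DEAD (after return at L3)
  L5: DEAD (after return at L3)
  L6: DEAD (after return at L3)
  L7: DEAD (after return at L3)
Return at L3, total lines = 7
Dead lines: L4 through L7
Count: 4

4


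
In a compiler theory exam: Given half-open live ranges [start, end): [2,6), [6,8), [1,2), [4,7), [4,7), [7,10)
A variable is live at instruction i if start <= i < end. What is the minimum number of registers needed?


Live ranges:
  Var0: [2, 6)
  Var1: [6, 8)
  Var2: [1, 2)
  Var3: [4, 7)
  Var4: [4, 7)
  Var5: [7, 10)
Sweep-line events (position, delta, active):
  pos=1 start -> active=1
  pos=2 end -> active=0
  pos=2 start -> active=1
  pos=4 start -> active=2
  pos=4 start -> active=3
  pos=6 end -> active=2
  pos=6 start -> active=3
  pos=7 end -> active=2
  pos=7 end -> active=1
  pos=7 start -> active=2
  pos=8 end -> active=1
  pos=10 end -> active=0
Maximum simultaneous active: 3
Minimum registers needed: 3

3


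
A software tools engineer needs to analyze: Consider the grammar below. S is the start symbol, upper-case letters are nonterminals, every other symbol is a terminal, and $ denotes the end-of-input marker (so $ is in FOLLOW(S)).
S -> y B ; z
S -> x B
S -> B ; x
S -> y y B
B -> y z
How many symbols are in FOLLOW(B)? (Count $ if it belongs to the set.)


S is the start symbol and does not occur in any rule body, so FOLLOW(S) = {$}.
Examining every occurrence of B in a rule body:
  S -> y B ; z : B is followed by terminal ';' -> add ';'
  S -> x B : B is at the right end -> add FOLLOW(S) = {$}
  S -> B ; x : B is followed by terminal ';' -> add ';' (already in the set)
  S -> y y B : B is at the right end -> add FOLLOW(S) = {$} (already in the set)
  B -> y z : B does not occur in the body -> contributes nothing
FOLLOW(B) = {;, $}
Count: 2

2


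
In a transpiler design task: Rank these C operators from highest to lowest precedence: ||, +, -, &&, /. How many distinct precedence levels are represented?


Looking up precedence for each operator:
  || -> precedence 1
  + -> precedence 5
  - -> precedence 5
  && -> precedence 2
  / -> precedence 6
Sorted highest to lowest: /, +, -, &&, ||
Distinct precedence values: [6, 5, 2, 1]
Number of distinct levels: 4

4


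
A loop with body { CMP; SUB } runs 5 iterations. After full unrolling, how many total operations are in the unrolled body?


Loop body operations: CMP, SUB (2 ops per iteration)
Unrolling 5 iterations:
  Iteration 1: CMP, SUB (2 ops)
  Iteration 2: CMP, SUB (2 ops)
  Iteration 3: CMP, SUB (2 ops)
  Iteration 4: CMP, SUB (2 ops)
  Iteration 5: CMP, SUB (2 ops)
Total: 5 iterations * 2 ops/iter = 10 operations

10


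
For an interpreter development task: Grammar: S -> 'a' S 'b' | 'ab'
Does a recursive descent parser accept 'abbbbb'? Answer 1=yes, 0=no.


Grammar accepts strings of the form a^n b^n (n >= 1)
Word: 'abbbbb'
Counting: 1 a's and 5 b's
Check: 1 == 5? No
Mismatch: a-count != b-count
Rejected

0


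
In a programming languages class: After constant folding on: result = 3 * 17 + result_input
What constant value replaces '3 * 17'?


Identifying constant sub-expression:
  Original: result = 3 * 17 + result_input
  3 and 17 are both compile-time constants
  Evaluating: 3 * 17 = 51
  After folding: result = 51 + result_input

51


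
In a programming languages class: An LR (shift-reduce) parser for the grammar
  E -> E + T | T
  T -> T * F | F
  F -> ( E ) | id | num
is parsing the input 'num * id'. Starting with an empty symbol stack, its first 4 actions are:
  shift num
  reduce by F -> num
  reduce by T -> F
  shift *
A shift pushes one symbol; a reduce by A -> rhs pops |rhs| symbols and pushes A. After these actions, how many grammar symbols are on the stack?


Tracking the symbol stack through each action:
  Action 1: shift 'num' : push -> stack = [num] (size 1)
  Action 2: reduce by F -> num : pop 1, push F -> stack = [F] (size 1)
  Action 3: reduce by T -> F : pop 1, push T -> stack = [T] (size 1)
  Action 4: shift '*' : push -> stack = [T, *] (size 2)
Final stack size: 2

2


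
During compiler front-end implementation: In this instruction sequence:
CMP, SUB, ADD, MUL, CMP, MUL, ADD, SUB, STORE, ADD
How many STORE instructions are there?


Scanning instruction sequence for STORE:
  Position 1: CMP
  Position 2: SUB
  Position 3: ADD
  Position 4: MUL
  Position 5: CMP
  Position 6: MUL
  Position 7: ADD
  Position 8: SUB
  Position 9: STORE <- MATCH
  Position 10: ADD
Matches at positions: [9]
Total STORE count: 1

1


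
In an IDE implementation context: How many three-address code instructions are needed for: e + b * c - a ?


Expression: e + b * c - a
Generating three-address code (respecting * over +/- precedence):
  Instruction 1: t1 = b * c
  Instruction 2: t2 = e + t1
  Instruction 3: t3 = t2 - a
Total instructions: 3

3


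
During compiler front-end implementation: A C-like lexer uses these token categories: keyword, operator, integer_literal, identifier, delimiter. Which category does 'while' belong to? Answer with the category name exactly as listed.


Token: 'while'
Checking categories:
  identifier: no
  integer_literal: no
  operator: no
  keyword: YES
  delimiter: no
Category: keyword

keyword


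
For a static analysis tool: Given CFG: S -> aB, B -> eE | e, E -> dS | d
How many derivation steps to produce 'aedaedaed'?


Grammar: S -> aB, B -> eE | e, E -> dS | d
Deriving 'aedaedaed':
Step 1: S -> aB => aB
Step 2: B -> eE => aeE
Step 3: E -> dS => aedS
Step 4: S -> aB => aedaB
Step 5: B -> eE => aedaeE
Step 6: E -> dS => aedaedS
Step 7: S -> aB => aedaedaB
Step 8: B -> eE => aedaedaeE
Step 9: E -> d => aedaedaed
Total derivation steps: 9

9


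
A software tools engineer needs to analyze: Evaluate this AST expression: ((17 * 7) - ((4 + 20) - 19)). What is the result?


Expression: ((17 * 7) - ((4 + 20) - 19))
Evaluating step by step:
  17 * 7 = 119
  4 + 20 = 24
  24 - 19 = 5
  119 - 5 = 114
Result: 114

114


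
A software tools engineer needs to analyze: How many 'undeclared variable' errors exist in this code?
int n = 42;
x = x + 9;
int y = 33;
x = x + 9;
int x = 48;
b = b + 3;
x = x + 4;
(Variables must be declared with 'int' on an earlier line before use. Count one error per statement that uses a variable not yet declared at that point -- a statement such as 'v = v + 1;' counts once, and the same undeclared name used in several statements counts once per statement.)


Scanning code line by line:
  Line 1: declare 'n' -> declared = ['n']
  Line 2: use 'x' -> ERROR (undeclared)
  Line 3: declare 'y' -> declared = ['n', 'y']
  Line 4: use 'x' -> ERROR (undeclared)
  Line 5: declare 'x' -> declared = ['n', 'x', 'y']
  Line 6: use 'b' -> ERROR (undeclared)
  Line 7: use 'x' -> OK (declared)
Total undeclared variable errors: 3

3


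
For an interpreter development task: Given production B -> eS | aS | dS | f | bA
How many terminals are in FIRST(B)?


Production: B -> eS | aS | dS | f | bA
Examining each alternative for leading terminals:
  B -> eS : first terminal = 'e'
  B -> aS : first terminal = 'a'
  B -> dS : first terminal = 'd'
  B -> f : first terminal = 'f'
  B -> bA : first terminal = 'b'
FIRST(B) = {a, b, d, e, f}
Count: 5

5


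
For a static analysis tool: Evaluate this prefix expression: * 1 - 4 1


Parsing prefix expression: * 1 - 4 1
Step 1: Innermost operation '- 4 1'
  4 - 1 = 3
Step 2: Outer operation '* 1 [3]'
  1 * 3 = 3

3


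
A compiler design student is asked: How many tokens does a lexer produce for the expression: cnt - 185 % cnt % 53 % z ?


Scanning 'cnt - 185 % cnt % 53 % z'
Token 1: 'cnt' -> identifier
Token 2: '-' -> operator
Token 3: '185' -> integer_literal
Token 4: '%' -> operator
Token 5: 'cnt' -> identifier
Token 6: '%' -> operator
Token 7: '53' -> integer_literal
Token 8: '%' -> operator
Token 9: 'z' -> identifier
Total tokens: 9

9


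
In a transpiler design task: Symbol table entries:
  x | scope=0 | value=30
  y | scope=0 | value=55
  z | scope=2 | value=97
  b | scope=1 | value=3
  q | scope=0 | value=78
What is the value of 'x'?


Searching symbol table for 'x':
  x | scope=0 | value=30 <- MATCH
  y | scope=0 | value=55
  z | scope=2 | value=97
  b | scope=1 | value=3
  q | scope=0 | value=78
Found 'x' at scope 0 with value 30

30


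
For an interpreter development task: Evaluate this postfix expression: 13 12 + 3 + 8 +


Processing tokens left to right:
Push 13, Push 12
Pop 13 and 12, compute 13 + 12 = 25, push 25
Push 3
Pop 25 and 3, compute 25 + 3 = 28, push 28
Push 8
Pop 28 and 8, compute 28 + 8 = 36, push 36
Stack result: 36

36


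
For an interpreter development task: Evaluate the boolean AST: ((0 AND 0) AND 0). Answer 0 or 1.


Step 1: Evaluate inner node
  0 AND 0 = 0
Step 2: Evaluate root node
  0 AND 0 = 0

0


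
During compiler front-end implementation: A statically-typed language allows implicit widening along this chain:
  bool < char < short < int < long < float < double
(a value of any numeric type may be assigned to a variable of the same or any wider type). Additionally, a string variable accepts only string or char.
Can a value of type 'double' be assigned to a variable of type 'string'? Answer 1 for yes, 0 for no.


Target variable type: string
Source value type: double
Rule: string accepts only {string, char}
  source 'double' in {string, char}? No
Result: 0

0


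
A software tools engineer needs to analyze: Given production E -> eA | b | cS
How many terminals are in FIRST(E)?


Production: E -> eA | b | cS
Examining each alternative for leading terminals:
  E -> eA : first terminal = 'e'
  E -> b : first terminal = 'b'
  E -> cS : first terminal = 'c'
FIRST(E) = {b, c, e}
Count: 3

3


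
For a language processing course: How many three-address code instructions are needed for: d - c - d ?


Expression: d - c - d
Generating three-address code (respecting * over +/- precedence):
  Instruction 1: t1 = d - c
  Instruction 2: t2 = t1 - d
Total instructions: 2

2


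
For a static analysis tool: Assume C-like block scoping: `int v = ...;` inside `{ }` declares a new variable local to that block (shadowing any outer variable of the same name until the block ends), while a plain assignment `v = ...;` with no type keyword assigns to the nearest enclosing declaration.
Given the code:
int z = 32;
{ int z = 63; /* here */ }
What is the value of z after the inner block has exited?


Analyzing scoping rules:
Outer scope: declares z = 32
Inner block: 'int z = 63;' declares a NEW z that shadows the outer one
When the block exits the inner z goes out of scope; the outer z was never modified -> 32
Result: 32

32


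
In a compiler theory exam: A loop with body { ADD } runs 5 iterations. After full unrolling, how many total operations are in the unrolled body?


Loop body operations: ADD (1 op per iteration)
Unrolling 5 iterations:
  Iteration 1: ADD (1 ops)
  Iteration 2: ADD (1 ops)
  Iteration 3: ADD (1 ops)
  Iteration 4: ADD (1 ops)
  Iteration 5: ADD (1 ops)
Total: 5 iterations * 1 ops/iter = 5 operations

5


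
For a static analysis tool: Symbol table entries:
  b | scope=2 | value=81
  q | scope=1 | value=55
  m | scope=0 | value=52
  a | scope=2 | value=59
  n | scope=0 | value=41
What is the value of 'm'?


Searching symbol table for 'm':
  b | scope=2 | value=81
  q | scope=1 | value=55
  m | scope=0 | value=52 <- MATCH
  a | scope=2 | value=59
  n | scope=0 | value=41
Found 'm' at scope 0 with value 52

52


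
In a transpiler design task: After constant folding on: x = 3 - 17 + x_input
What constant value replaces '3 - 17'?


Identifying constant sub-expression:
  Original: x = 3 - 17 + x_input
  3 and 17 are both compile-time constants
  Evaluating: 3 - 17 = -14
  After folding: x = -14 + x_input

-14


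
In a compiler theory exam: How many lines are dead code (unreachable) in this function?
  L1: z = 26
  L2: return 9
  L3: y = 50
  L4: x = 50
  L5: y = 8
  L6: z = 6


Analyzing control flow:
  L1: reachable (before return)
  L2: reachable (return statement)
  L3: DEAD (after return at L2)
  L4: DEAD (after return at L2)
  L5: DEAD (after return at L2)
  L6: DEAD (after return at L2)
Return at L2, total lines = 6
Dead lines: L3 through L6
Count: 4

4


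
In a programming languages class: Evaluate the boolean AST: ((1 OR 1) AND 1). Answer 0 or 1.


Step 1: Evaluate inner node
  1 OR 1 = 1
Step 2: Evaluate root node
  1 AND 1 = 1

1


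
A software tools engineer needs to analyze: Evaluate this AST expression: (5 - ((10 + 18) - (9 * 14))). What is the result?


Expression: (5 - ((10 + 18) - (9 * 14)))
Evaluating step by step:
  10 + 18 = 28
  9 * 14 = 126
  28 - 126 = -98
  5 - -98 = 103
Result: 103

103


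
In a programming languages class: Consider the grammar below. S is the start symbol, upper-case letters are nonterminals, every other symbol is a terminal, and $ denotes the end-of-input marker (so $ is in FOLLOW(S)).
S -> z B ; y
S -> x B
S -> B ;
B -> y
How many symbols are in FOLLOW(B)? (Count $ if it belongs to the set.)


S is the start symbol and does not occur in any rule body, so FOLLOW(S) = {$}.
Examining every occurrence of B in a rule body:
  S -> z B ; y : B is followed by terminal ';' -> add ';'
  S -> x B : B is at the right end -> add FOLLOW(S) = {$}
  S -> B ; : B is followed by terminal ';' -> add ';' (already in the set)
  B -> y : B does not occur in the body -> contributes nothing
FOLLOW(B) = {;, $}
Count: 2

2


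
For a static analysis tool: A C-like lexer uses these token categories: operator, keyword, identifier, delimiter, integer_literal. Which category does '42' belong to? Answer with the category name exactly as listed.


Token: '42'
Checking categories:
  identifier: no
  integer_literal: YES
  operator: no
  keyword: no
  delimiter: no
Category: integer_literal

integer_literal


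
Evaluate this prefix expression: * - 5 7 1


Parsing prefix expression: * - 5 7 1
Step 1: Innermost operation '- 5 7'
  5 - 7 = -2
Step 2: Outer operation '* [-2] 1'
  -2 * 1 = -2

-2


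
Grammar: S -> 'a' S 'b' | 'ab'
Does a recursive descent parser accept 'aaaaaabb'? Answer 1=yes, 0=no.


Grammar accepts strings of the form a^n b^n (n >= 1)
Word: 'aaaaaabb'
Counting: 6 a's and 2 b's
Check: 6 == 2? No
Mismatch: a-count != b-count
Rejected

0


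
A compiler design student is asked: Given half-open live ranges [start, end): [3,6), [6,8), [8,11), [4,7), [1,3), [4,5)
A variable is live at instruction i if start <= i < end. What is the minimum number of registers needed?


Live ranges:
  Var0: [3, 6)
  Var1: [6, 8)
  Var2: [8, 11)
  Var3: [4, 7)
  Var4: [1, 3)
  Var5: [4, 5)
Sweep-line events (position, delta, active):
  pos=1 start -> active=1
  pos=3 end -> active=0
  pos=3 start -> active=1
  pos=4 start -> active=2
  pos=4 start -> active=3
  pos=5 end -> active=2
  pos=6 end -> active=1
  pos=6 start -> active=2
  pos=7 end -> active=1
  pos=8 end -> active=0
  pos=8 start -> active=1
  pos=11 end -> active=0
Maximum simultaneous active: 3
Minimum registers needed: 3

3


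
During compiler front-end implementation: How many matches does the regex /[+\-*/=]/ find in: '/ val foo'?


Pattern: /[+\-*/=]/ (operators)
Input: '/ val foo'
Scanning for matches:
  Match 1: '/'
Total matches: 1

1


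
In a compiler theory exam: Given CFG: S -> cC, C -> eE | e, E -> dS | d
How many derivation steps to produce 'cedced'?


Grammar: S -> cC, C -> eE | e, E -> dS | d
Deriving 'cedced':
Step 1: S -> cC => cC
Step 2: C -> eE => ceE
Step 3: E -> dS => cedS
Step 4: S -> cC => cedcC
Step 5: C -> eE => cedceE
Step 6: E -> d => cedced
Total derivation steps: 6

6


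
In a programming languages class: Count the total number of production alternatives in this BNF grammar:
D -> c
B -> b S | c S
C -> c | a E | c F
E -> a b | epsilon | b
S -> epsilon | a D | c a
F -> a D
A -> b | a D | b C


Counting alternatives per rule:
  D: 1 alternative(s)
  B: 2 alternative(s)
  C: 3 alternative(s)
  E: 3 alternative(s)
  S: 3 alternative(s)
  F: 1 alternative(s)
  A: 3 alternative(s)
Sum: 1 + 2 + 3 + 3 + 3 + 1 + 3 = 16

16


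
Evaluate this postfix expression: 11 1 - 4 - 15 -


Processing tokens left to right:
Push 11, Push 1
Pop 11 and 1, compute 11 - 1 = 10, push 10
Push 4
Pop 10 and 4, compute 10 - 4 = 6, push 6
Push 15
Pop 6 and 15, compute 6 - 15 = -9, push -9
Stack result: -9

-9


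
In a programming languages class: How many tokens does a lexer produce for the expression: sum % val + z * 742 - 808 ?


Scanning 'sum % val + z * 742 - 808'
Token 1: 'sum' -> identifier
Token 2: '%' -> operator
Token 3: 'val' -> identifier
Token 4: '+' -> operator
Token 5: 'z' -> identifier
Token 6: '*' -> operator
Token 7: '742' -> integer_literal
Token 8: '-' -> operator
Token 9: '808' -> integer_literal
Total tokens: 9

9


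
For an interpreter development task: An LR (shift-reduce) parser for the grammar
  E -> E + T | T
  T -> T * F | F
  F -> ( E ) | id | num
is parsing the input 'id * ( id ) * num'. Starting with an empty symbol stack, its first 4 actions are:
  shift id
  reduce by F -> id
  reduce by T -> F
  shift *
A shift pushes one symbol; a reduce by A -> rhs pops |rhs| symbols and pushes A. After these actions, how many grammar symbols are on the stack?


Tracking the symbol stack through each action:
  Action 1: shift 'id' : push -> stack = [id] (size 1)
  Action 2: reduce by F -> id : pop 1, push F -> stack = [F] (size 1)
  Action 3: reduce by T -> F : pop 1, push T -> stack = [T] (size 1)
  Action 4: shift '*' : push -> stack = [T, *] (size 2)
Final stack size: 2

2


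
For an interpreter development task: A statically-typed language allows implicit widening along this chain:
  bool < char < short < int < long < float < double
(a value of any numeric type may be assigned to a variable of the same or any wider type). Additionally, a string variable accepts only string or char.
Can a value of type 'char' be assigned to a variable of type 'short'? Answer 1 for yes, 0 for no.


Target variable type: short
Source value type: char
Numeric ranks: char=1, short=2
Widening allowed iff rank(source) <= rank(target): 1 <= 2? Yes
Result: 1

1


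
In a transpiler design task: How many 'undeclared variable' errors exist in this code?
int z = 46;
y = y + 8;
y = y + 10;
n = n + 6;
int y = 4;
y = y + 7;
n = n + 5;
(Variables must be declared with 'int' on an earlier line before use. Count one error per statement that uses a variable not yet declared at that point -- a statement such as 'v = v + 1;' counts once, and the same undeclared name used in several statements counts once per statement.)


Scanning code line by line:
  Line 1: declare 'z' -> declared = ['z']
  Line 2: use 'y' -> ERROR (undeclared)
  Line 3: use 'y' -> ERROR (undeclared)
  Line 4: use 'n' -> ERROR (undeclared)
  Line 5: declare 'y' -> declared = ['y', 'z']
  Line 6: use 'y' -> OK (declared)
  Line 7: use 'n' -> ERROR (undeclared)
Total undeclared variable errors: 4

4


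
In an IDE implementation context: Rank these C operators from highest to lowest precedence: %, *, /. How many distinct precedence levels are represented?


Looking up precedence for each operator:
  % -> precedence 6
  * -> precedence 6
  / -> precedence 6
Sorted highest to lowest: %, *, /
Distinct precedence values: [6]
Number of distinct levels: 1

1


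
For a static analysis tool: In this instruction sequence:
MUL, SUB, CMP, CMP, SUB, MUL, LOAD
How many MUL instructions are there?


Scanning instruction sequence for MUL:
  Position 1: MUL <- MATCH
  Position 2: SUB
  Position 3: CMP
  Position 4: CMP
  Position 5: SUB
  Position 6: MUL <- MATCH
  Position 7: LOAD
Matches at positions: [1, 6]
Total MUL count: 2

2


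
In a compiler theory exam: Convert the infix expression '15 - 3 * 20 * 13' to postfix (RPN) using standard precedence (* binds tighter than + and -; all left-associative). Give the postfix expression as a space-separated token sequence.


Applying the shunting-yard algorithm:
  Operand 15 -> output
  Push '-' onto operator stack -> op-stack: [-]
  Operand 3 -> output
  Push '*' onto operator stack -> op-stack: [-, *]
  Operand 20 -> output
  See '*' (prec 2); top '*' (prec 2) >= it -> pop '*' to output
  Push '*' onto operator stack -> op-stack: [-, *]
  Operand 13 -> output
  End of input: pop '*' to output
  End of input: pop '-' to output
Postfix result: 15 3 20 * 13 * -

15 3 20 * 13 * -


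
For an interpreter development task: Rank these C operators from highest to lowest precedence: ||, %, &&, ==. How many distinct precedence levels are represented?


Looking up precedence for each operator:
  || -> precedence 1
  % -> precedence 6
  && -> precedence 2
  == -> precedence 3
Sorted highest to lowest: %, ==, &&, ||
Distinct precedence values: [6, 3, 2, 1]
Number of distinct levels: 4

4


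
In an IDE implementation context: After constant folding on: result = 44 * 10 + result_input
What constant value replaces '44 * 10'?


Identifying constant sub-expression:
  Original: result = 44 * 10 + result_input
  44 and 10 are both compile-time constants
  Evaluating: 44 * 10 = 440
  After folding: result = 440 + result_input

440


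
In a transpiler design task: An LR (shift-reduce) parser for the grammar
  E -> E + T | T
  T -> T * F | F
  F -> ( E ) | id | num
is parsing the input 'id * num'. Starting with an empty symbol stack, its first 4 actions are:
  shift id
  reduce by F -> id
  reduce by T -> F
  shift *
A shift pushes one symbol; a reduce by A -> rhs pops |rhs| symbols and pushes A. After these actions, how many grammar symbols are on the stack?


Tracking the symbol stack through each action:
  Action 1: shift 'id' : push -> stack = [id] (size 1)
  Action 2: reduce by F -> id : pop 1, push F -> stack = [F] (size 1)
  Action 3: reduce by T -> F : pop 1, push T -> stack = [T] (size 1)
  Action 4: shift '*' : push -> stack = [T, *] (size 2)
Final stack size: 2

2


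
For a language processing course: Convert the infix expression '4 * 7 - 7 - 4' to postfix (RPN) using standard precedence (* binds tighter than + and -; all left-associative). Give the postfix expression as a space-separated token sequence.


Applying the shunting-yard algorithm:
  Operand 4 -> output
  Push '*' onto operator stack -> op-stack: [*]
  Operand 7 -> output
  See '-' (prec 1); top '*' (prec 2) >= it -> pop '*' to output
  Push '-' onto operator stack -> op-stack: [-]
  Operand 7 -> output
  See '-' (prec 1); top '-' (prec 1) >= it -> pop '-' to output
  Push '-' onto operator stack -> op-stack: [-]
  Operand 4 -> output
  End of input: pop '-' to output
Postfix result: 4 7 * 7 - 4 -

4 7 * 7 - 4 -


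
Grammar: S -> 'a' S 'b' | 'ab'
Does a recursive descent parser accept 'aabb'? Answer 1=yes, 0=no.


Grammar accepts strings of the form a^n b^n (n >= 1)
Word: 'aabb'
Counting: 2 a's and 2 b's
Check: 2 == 2? Yes
Derivation (S -> aSb applied 1 time(s), then S -> ab): S => aSb => aabb
Accepted

1


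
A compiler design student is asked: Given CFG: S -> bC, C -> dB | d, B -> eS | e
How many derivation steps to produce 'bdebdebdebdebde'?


Grammar: S -> bC, C -> dB | d, B -> eS | e
Deriving 'bdebdebdebdebde':
Step 1: S -> bC => bC
Step 2: C -> dB => bdB
Step 3: B -> eS => bdeS
Step 4: S -> bC => bdebC
Step 5: C -> dB => bdebdB
Step 6: B -> eS => bdebdeS
Step 7: S -> bC => bdebdebC
Step 8: C -> dB => bdebdebdB
Step 9: B -> eS => bdebdebdeS
Step 10: S -> bC => bdebdebdebC
Step 11: C -> dB => bdebdebdebdB
Step 12: B -> eS => bdebdebdebdeS
Step 13: S -> bC => bdebdebdebdebC
Step 14: C -> dB => bdebdebdebdebdB
Step 15: B -> e => bdebdebdebdebde
Total derivation steps: 15

15


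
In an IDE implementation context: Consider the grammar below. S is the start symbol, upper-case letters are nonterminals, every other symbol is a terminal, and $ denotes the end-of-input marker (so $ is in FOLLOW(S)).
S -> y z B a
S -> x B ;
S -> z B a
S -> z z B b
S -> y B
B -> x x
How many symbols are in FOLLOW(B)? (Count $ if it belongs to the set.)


S is the start symbol and does not occur in any rule body, so FOLLOW(S) = {$}.
Examining every occurrence of B in a rule body:
  S -> y z B a : B is followed by terminal 'a' -> add 'a'
  S -> x B ; : B is followed by terminal ';' -> add ';'
  S -> z B a : B is followed by terminal 'a' -> add 'a' (already in the set)
  S -> z z B b : B is followed by terminal 'b' -> add 'b'
  S -> y B : B is at the right end -> add FOLLOW(S) = {$}
  B -> x x : B does not occur in the body -> contributes nothing
FOLLOW(B) = {;, a, b, $}
Count: 4

4


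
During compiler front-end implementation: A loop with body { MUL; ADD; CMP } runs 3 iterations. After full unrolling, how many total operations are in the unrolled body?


Loop body operations: MUL, ADD, CMP (3 ops per iteration)
Unrolling 3 iterations:
  Iteration 1: MUL, ADD, CMP (3 ops)
  Iteration 2: MUL, ADD, CMP (3 ops)
  Iteration 3: MUL, ADD, CMP (3 ops)
Total: 3 iterations * 3 ops/iter = 9 operations

9


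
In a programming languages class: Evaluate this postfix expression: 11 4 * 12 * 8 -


Processing tokens left to right:
Push 11, Push 4
Pop 11 and 4, compute 11 * 4 = 44, push 44
Push 12
Pop 44 and 12, compute 44 * 12 = 528, push 528
Push 8
Pop 528 and 8, compute 528 - 8 = 520, push 520
Stack result: 520

520


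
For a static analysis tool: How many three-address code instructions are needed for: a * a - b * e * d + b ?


Expression: a * a - b * e * d + b
Generating three-address code (respecting * over +/- precedence):
  Instruction 1: t1 = a * a
  Instruction 2: t2 = b * e
  Instruction 3: t3 = t2 * d
  Instruction 4: t4 = t1 - t3
  Instruction 5: t5 = t4 + b
Total instructions: 5

5


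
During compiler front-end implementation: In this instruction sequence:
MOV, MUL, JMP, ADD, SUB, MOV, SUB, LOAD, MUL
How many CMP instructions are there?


Scanning instruction sequence for CMP:
  Position 1: MOV
  Position 2: MUL
  Position 3: JMP
  Position 4: ADD
  Position 5: SUB
  Position 6: MOV
  Position 7: SUB
  Position 8: LOAD
  Position 9: MUL
Matches at positions: []
Total CMP count: 0

0


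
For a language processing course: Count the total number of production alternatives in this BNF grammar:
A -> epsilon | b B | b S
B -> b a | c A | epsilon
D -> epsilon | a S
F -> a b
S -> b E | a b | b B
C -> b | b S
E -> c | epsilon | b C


Counting alternatives per rule:
  A: 3 alternative(s)
  B: 3 alternative(s)
  D: 2 alternative(s)
  F: 1 alternative(s)
  S: 3 alternative(s)
  C: 2 alternative(s)
  E: 3 alternative(s)
Sum: 3 + 3 + 2 + 1 + 3 + 2 + 3 = 17

17


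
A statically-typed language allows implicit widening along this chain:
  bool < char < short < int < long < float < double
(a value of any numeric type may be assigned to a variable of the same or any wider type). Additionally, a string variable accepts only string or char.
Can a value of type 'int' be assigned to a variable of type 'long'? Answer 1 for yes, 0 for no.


Target variable type: long
Source value type: int
Numeric ranks: int=3, long=4
Widening allowed iff rank(source) <= rank(target): 3 <= 4? Yes
Result: 1

1


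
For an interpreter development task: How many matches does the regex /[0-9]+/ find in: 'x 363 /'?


Pattern: /[0-9]+/ (int literals)
Input: 'x 363 /'
Scanning for matches:
  Match 1: '363'
Total matches: 1

1


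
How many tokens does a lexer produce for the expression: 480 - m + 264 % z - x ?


Scanning '480 - m + 264 % z - x'
Token 1: '480' -> integer_literal
Token 2: '-' -> operator
Token 3: 'm' -> identifier
Token 4: '+' -> operator
Token 5: '264' -> integer_literal
Token 6: '%' -> operator
Token 7: 'z' -> identifier
Token 8: '-' -> operator
Token 9: 'x' -> identifier
Total tokens: 9

9


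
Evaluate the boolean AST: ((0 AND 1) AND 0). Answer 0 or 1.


Step 1: Evaluate inner node
  0 AND 1 = 0
Step 2: Evaluate root node
  0 AND 0 = 0

0


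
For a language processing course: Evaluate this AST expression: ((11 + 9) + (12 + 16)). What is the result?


Expression: ((11 + 9) + (12 + 16))
Evaluating step by step:
  11 + 9 = 20
  12 + 16 = 28
  20 + 28 = 48
Result: 48

48


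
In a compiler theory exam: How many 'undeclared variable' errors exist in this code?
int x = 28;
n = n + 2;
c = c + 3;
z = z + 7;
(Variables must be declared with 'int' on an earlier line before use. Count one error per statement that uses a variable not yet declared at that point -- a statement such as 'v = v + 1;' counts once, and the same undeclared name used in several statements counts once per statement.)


Scanning code line by line:
  Line 1: declare 'x' -> declared = ['x']
  Line 2: use 'n' -> ERROR (undeclared)
  Line 3: use 'c' -> ERROR (undeclared)
  Line 4: use 'z' -> ERROR (undeclared)
Total undeclared variable errors: 3

3


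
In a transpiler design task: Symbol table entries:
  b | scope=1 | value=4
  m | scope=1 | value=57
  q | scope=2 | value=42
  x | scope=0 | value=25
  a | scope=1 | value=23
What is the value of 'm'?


Searching symbol table for 'm':
  b | scope=1 | value=4
  m | scope=1 | value=57 <- MATCH
  q | scope=2 | value=42
  x | scope=0 | value=25
  a | scope=1 | value=23
Found 'm' at scope 1 with value 57

57


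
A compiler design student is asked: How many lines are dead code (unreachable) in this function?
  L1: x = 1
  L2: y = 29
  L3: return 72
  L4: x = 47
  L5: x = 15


Analyzing control flow:
  L1: reachable (before return)
  L2: reachable (before return)
  L3: reachable (return statement)
  L4: DEAD (after return at L3)
  L5: DEAD (after return at L3)
Return at L3, total lines = 5
Dead lines: L4 through L5
Count: 2

2


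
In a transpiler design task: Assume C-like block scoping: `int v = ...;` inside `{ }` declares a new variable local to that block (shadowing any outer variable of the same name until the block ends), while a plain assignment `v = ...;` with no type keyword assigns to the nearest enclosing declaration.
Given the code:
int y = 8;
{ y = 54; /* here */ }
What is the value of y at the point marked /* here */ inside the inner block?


Analyzing scoping rules:
Outer scope: declares y = 8
Inner block: 'y = 54;' has no type keyword, so it is an assignment to the outer y (no shadowing)
Inside the block, after the assignment -> 54
Result: 54

54


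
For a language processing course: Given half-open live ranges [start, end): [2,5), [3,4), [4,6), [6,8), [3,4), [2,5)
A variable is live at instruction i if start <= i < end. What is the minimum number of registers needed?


Live ranges:
  Var0: [2, 5)
  Var1: [3, 4)
  Var2: [4, 6)
  Var3: [6, 8)
  Var4: [3, 4)
  Var5: [2, 5)
Sweep-line events (position, delta, active):
  pos=2 start -> active=1
  pos=2 start -> active=2
  pos=3 start -> active=3
  pos=3 start -> active=4
  pos=4 end -> active=3
  pos=4 end -> active=2
  pos=4 start -> active=3
  pos=5 end -> active=2
  pos=5 end -> active=1
  pos=6 end -> active=0
  pos=6 start -> active=1
  pos=8 end -> active=0
Maximum simultaneous active: 4
Minimum registers needed: 4

4


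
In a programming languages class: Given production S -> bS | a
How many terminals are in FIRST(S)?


Production: S -> bS | a
Examining each alternative for leading terminals:
  S -> bS : first terminal = 'b'
  S -> a : first terminal = 'a'
FIRST(S) = {a, b}
Count: 2

2


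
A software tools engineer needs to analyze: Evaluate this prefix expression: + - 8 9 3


Parsing prefix expression: + - 8 9 3
Step 1: Innermost operation '- 8 9'
  8 - 9 = -1
Step 2: Outer operation '+ [-1] 3'
  -1 + 3 = 2

2


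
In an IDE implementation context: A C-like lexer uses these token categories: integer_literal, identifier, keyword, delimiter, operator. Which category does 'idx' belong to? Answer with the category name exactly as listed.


Token: 'idx'
Checking categories:
  identifier: YES
  integer_literal: no
  operator: no
  keyword: no
  delimiter: no
Category: identifier

identifier


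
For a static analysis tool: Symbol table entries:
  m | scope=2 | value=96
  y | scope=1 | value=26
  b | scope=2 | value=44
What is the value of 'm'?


Searching symbol table for 'm':
  m | scope=2 | value=96 <- MATCH
  y | scope=1 | value=26
  b | scope=2 | value=44
Found 'm' at scope 2 with value 96

96


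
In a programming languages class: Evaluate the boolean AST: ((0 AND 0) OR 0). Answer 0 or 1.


Step 1: Evaluate inner node
  0 AND 0 = 0
Step 2: Evaluate root node
  0 OR 0 = 0

0


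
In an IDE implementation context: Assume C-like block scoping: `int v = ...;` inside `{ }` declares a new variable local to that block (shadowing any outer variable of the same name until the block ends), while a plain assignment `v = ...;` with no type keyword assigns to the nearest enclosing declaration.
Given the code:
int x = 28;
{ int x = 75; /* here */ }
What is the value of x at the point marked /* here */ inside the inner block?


Analyzing scoping rules:
Outer scope: declares x = 28
Inner block: 'int x = 75;' declares a NEW x that shadows the outer one
Inside the block the inner declaration is in scope -> 75
Result: 75

75
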